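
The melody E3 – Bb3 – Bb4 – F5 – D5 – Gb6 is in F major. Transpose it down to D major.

C#3 G3 G4 D5 B4 Eb6

From F down to D is a minor third; apply that to each pitch.
E3 gives C#3
Bb3 gives G3
Bb4 gives G4
F5 gives D5
D5 gives B4
Gb6 gives Eb6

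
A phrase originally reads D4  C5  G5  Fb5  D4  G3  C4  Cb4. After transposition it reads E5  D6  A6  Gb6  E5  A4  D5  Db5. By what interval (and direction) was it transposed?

up a major ninth

From D4 to E5 is 9 letter names — a ninth of some quality.
D4 to E5 is 14 semitones, which makes it a major ninth; the second version is higher, so the direction is up.
Checking another pair — Cb4 → Db5 — gives the same interval.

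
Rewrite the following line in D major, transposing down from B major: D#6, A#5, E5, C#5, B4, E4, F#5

F#5 C#5 G4 E4 D4 G3 A4

B major to D major down is a major sixth, so every note moves down by that interval.
D#6 → F#5
A#5 → C#5
E5 → G4
C#5 → E4
B4 → D4
E4 → G3
F#5 → A4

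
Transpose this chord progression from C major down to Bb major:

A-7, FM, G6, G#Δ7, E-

C major down to Bb major is a major second; each chord root moves by that interval while the quality stays the same.
A-7: root A down a major second → G, giving G-7.
FM: root F down a major second → Eb, giving EbM.
G6: root G down a major second → F, giving F6.
G#Δ7: root G# down a major second → F#, giving F#Δ7.
E-: root E down a major second → D, giving D-.

G-7 EbM F6 F#Δ7 D-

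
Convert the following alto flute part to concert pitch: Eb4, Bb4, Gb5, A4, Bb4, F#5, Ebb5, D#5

Bb3 F4 Db5 E4 F4 C#5 Bbb4 A#4

Written C4 on the alto flute sounds as G3, a perfect fourth lower; apply that shift to every note.
Eb4 -> Bb3
Bb4 -> F4
Gb5 -> Db5
A4 -> E4
Bb4 -> F4
F#5 -> C#5
Ebb5 -> Bbb4
D#5 -> A#4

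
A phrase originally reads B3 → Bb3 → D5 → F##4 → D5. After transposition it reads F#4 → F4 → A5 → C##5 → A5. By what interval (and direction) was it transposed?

From B3 to F#4 is 5 letter names — a fifth of some quality.
B3 to F#4 is 7 semitones, which makes it a perfect fifth; the second version is higher, so the direction is up.
Checking another pair — D5 → A5 — gives the same interval.

up a perfect fifth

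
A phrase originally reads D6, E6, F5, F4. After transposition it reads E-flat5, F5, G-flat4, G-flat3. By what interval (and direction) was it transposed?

down a major seventh

Take the first pair: D6 → Eb5. D to E spans 7 letter names, so the interval is some kind of seventh.
Eb5 to D6 is 11 semitones, which makes it a major seventh; the second version is lower, so the direction is down.
Checking another pair — F4 → Gb3 — gives the same interval.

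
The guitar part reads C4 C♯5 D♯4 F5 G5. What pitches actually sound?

The guitar sounds a perfect octave below written, so transpose each written note down a perfect octave.
C4 becomes C3
C#5 becomes C#4
D#4 becomes D#3
F5 becomes F4
G5 becomes G4

C3 C#4 D#3 F4 G4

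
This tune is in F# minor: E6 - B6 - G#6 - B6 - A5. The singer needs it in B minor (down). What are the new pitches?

A5 E6 C#6 E6 D5

F# minor to B minor down is a perfect fifth, so every note moves down by that interval.
E6 → A5
B6 → E6
G#6 → C#6
B6 → E6
A5 → D5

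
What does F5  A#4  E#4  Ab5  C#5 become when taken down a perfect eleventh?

F5: an eleventh down reaches C, and 17 semitones makes it C4.
A#4 down a perfect eleventh is E#3.
E#4 down a perfect eleventh is B#2.
Ab5: an eleventh down reaches E, and 17 semitones makes it Eb4.
C#5: an eleventh down reaches G, and 17 semitones makes it G#3.

C4 E#3 B#2 Eb4 G#3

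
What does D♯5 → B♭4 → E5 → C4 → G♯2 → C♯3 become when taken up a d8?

D#5 gives D6
Bb4 gives Bbb5
E5 gives Eb6
C4 gives Cb5
G#2 gives G3
C#3 gives C4

D6 Bbb5 Eb6 Cb5 G3 C4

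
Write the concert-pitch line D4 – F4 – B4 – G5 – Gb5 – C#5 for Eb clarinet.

Written C4 sounds as Eb4 on the Eb clarinet, so concert pitches are written a minor third down.
D4 -> B3
F4 -> D4
B4 -> G#4
G5 -> E5
Gb5 -> Eb5
C#5 -> A#4

B3 D4 G#4 E5 Eb5 A#4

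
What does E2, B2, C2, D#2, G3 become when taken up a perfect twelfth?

B3 F#4 G3 A#3 D5

E2 → B3
B2 → F#4
C2 → G3
D#2 → A#3
G3 → D5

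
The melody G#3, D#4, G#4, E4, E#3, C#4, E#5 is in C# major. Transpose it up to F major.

From C# up to F is a diminished fourth; apply that to each pitch.
G#3 -> C4
D#4 -> G4
G#4 -> C5
E4 -> Ab4
E#3 -> A3
C#4 -> F4
E#5 -> A5

C4 G4 C5 Ab4 A3 F4 A5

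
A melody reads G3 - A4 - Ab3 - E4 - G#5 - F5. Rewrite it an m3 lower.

G3 → E3
A4 → F#4
Ab3 → F3
E4 → C#4
G#5 → E#5
F5 → D5

E3 F#4 F3 C#4 E#5 D5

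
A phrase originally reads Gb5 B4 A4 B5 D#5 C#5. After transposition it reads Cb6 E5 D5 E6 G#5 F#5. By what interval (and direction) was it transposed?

up a perfect fourth

Take the first pair: Gb5 → Cb6. G to C spans 4 letter names, so the interval is some kind of fourth.
Gb5 to Cb6 is 5 semitones, which makes it a perfect fourth; the second version is higher, so the direction is up.
Checking another pair — C#5 → F#5 — gives the same interval.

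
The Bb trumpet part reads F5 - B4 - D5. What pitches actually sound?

Written C4 on the Bb trumpet sounds as Bb3, a major second lower; apply that shift to every note.
F5 → Eb5
B4 → A4
D5 → C5

Eb5 A4 C5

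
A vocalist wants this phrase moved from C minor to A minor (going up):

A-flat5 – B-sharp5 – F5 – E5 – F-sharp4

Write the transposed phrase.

From C up to A is a major sixth; apply that to each pitch.
Ab5 -> F6
B#5 -> G##6
F5 -> D6
E5 -> C#6
F#4 -> D#5

F6 G##6 D6 C#6 D#5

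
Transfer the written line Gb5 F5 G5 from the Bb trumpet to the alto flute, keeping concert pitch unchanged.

First find concert pitch: the Bb trumpet sounds a major second below written, so Gb5 F5 G5 sounds Fb5 Eb5 F5.
Then write for alto flute: it sounds a perfect fourth below written, so the part must be a perfect fourth above concert.
Fb5 → Bbb5
Eb5 → Ab5
F5 → Bb5

Bbb5 Ab5 Bb5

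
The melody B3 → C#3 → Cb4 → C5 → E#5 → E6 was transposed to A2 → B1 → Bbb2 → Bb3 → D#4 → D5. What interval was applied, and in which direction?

down a major ninth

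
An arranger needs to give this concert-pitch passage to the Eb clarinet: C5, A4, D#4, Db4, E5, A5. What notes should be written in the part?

The Eb clarinet sounds a minor third above written, so the written part must be a minor third below concert — transpose each note down.
C5 -> A4
A4 -> F#4
D#4 -> B#3
Db4 -> Bb3
E5 -> C#5
A5 -> F#5

A4 F#4 B#3 Bb3 C#5 F#5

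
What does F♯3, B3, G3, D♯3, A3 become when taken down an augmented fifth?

Bb2 Eb3 Cb3 G2 Db3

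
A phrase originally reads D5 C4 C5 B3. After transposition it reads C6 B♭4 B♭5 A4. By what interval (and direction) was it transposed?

Take the first pair: D5 → C6. D to C spans 7 letter names, so the interval is some kind of seventh.
D5 to C6 is 10 semitones, which makes it a minor seventh; the second version is higher, so the direction is up.
Checking another pair — B3 → A4 — gives the same interval.

up a minor seventh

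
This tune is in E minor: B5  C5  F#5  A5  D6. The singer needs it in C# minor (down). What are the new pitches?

E minor to C# minor down is a minor third, so every note moves down by that interval.
B5 → G#5
C5 → A4
F#5 → D#5
A5 → F#5
D6 → B5

G#5 A4 D#5 F#5 B5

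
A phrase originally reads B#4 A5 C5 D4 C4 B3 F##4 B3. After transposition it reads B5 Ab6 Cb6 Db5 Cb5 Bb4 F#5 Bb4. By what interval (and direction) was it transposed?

up a diminished octave

Take the first pair: B#4 → B5. B to B spans 8 letter names, so the interval is some kind of octave.
B#4 to B5 is 11 semitones, which makes it a diminished octave; the second version is higher, so the direction is up.
Checking another pair — B3 → Bb4 — gives the same interval.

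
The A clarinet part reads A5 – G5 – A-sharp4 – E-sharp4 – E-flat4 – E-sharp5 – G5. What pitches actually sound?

F#5 E5 F##4 C##4 C4 C##5 E5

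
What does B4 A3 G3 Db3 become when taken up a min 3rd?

A minor third up from B4 gives D5.
A minor third up from A3 gives C4.
A minor third up from G3 gives Bb3.
A minor third up from Db3 gives Fb3.

D5 C4 Bb3 Fb3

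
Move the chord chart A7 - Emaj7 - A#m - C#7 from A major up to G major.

G7 Dmaj7 G#m B7

A major up to G major is a minor seventh; each chord root moves by that interval while the quality stays the same.
A7: root A up a minor seventh → G, giving G7.
Emaj7: root E up a minor seventh → D, giving Dmaj7.
A#m: root A# up a minor seventh → G#, giving G#m.
C#7: root C# up a minor seventh → B, giving B7.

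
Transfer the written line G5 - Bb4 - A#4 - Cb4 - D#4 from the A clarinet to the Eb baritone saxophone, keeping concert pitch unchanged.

First find concert pitch: the A clarinet sounds a minor third below written, so G5 Bb4 A#4 Cb4 D#4 sounds E5 G4 F##4 Ab3 B#3.
Then write for Eb baritone saxophone: it sounds a major thirteenth below written, so the part must be a major thirteenth above concert.
E5 → C#7
G4 → E6
F##4 → D##6
Ab3 → F5
B#3 → G##5

C#7 E6 D##6 F5 G##5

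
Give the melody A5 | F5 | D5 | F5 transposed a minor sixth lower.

C#5 A4 F#4 A4

A5 down a minor sixth is C#5.
F5: a sixth down reaches A, and 8 semitones makes it A4.
D5 down a minor sixth is F#4.
F5 down a minor sixth is A4.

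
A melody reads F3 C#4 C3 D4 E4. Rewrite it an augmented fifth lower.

An augmented fifth down from F3 gives Bbb2.
An augmented fifth down from C#4 gives F3.
An augmented fifth down from C3 gives Fb2.
D4 down an augmented fifth is Gb3.
An augmented fifth down from E4 gives Ab3.

Bbb2 F3 Fb2 Gb3 Ab3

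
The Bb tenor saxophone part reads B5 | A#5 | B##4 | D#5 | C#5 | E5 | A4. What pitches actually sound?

The Bb tenor saxophone sounds a major ninth below written, so transpose each written note down a major ninth.
B5 -> A4
A#5 -> G#4
B##4 -> A##3
D#5 -> C#4
C#5 -> B3
E5 -> D4
A4 -> G3

A4 G#4 A##3 C#4 B3 D4 G3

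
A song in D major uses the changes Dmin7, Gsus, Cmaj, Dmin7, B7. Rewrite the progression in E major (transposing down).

D major down to E major is a minor seventh; each chord root moves by that interval while the quality stays the same.
Dmin7: root D down a minor seventh → E, giving Emin7.
Gsus: root G down a minor seventh → A, giving Asus.
Cmaj: root C down a minor seventh → D, giving Dmaj.
Dmin7: root D down a minor seventh → E, giving Emin7.
B7: root B down a minor seventh → C#, giving C#7.

Emin7 Asus Dmaj Emin7 C#7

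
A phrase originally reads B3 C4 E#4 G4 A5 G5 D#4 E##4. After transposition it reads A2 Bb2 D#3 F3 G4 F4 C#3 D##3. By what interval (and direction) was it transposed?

From B3 to A2 is 9 letter names — a ninth of some quality.
A2 to B3 is 14 semitones, which makes it a major ninth; the second version is lower, so the direction is down.
Checking another pair — E##4 → D##3 — gives the same interval.

down a major ninth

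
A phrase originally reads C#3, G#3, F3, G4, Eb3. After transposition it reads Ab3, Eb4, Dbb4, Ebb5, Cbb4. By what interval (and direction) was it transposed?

up a diminished sixth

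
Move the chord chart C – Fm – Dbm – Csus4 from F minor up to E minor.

B Em Cm Bsus4

F minor up to E minor is a major seventh; each chord root moves by that interval while the quality stays the same.
C: root C up a major seventh → B, giving B.
Fm: root F up a major seventh → E, giving Em.
Dbm: root Db up a major seventh → C, giving Cm.
Csus4: root C up a major seventh → B, giving Bsus4.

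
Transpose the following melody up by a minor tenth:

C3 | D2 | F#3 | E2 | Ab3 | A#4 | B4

C3 to Eb4
D2 to F3
F#3 to A4
E2 to G3
Ab3 to Cb5
A#4 to C#6
B4 to D6

Eb4 F3 A4 G3 Cb5 C#6 D6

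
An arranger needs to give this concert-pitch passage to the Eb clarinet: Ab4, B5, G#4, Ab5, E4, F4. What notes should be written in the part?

F4 G#5 E#4 F5 C#4 D4

Written C4 sounds as Eb4 on the Eb clarinet, so concert pitches are written a minor third down.
Ab4 gives F4
B5 gives G#5
G#4 gives E#4
Ab5 gives F5
E4 gives C#4
F4 gives D4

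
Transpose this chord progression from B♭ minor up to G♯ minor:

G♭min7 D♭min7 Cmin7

Emin7 Bmin7 A#min7

B♭ minor up to G♯ minor is an augmented sixth; each chord root moves by that interval while the quality stays the same.
G♭min7: root G♭ up an augmented sixth → E, giving Emin7.
D♭min7: root D♭ up an augmented sixth → B, giving Bmin7.
Cmin7: root C up an augmented sixth → A#, giving A#min7.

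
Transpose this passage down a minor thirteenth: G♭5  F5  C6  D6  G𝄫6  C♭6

Bb3 A3 E4 F#4 Bbb4 Eb4

A minor thirteenth down from Gb5 gives Bb3.
F5: a thirteenth down reaches A, and 20 semitones makes it A3.
C6 down a minor thirteenth is E4.
D6: a thirteenth down reaches F, and 20 semitones makes it F#4.
Gbb6 down a minor thirteenth is Bbb4.
Cb6 down a minor thirteenth is Eb4.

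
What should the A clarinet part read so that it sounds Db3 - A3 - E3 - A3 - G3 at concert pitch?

Fb3 C4 G3 C4 Bb3

Written C4 sounds as A3 on the A clarinet, so concert pitches are written a minor third up.
Db3 -> Fb3
A3 -> C4
E3 -> G3
A3 -> C4
G3 -> Bb3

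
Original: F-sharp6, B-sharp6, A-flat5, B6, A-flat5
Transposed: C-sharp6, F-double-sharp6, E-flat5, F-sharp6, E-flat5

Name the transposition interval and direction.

down a perfect fourth

Take the first pair: F#6 → C#6. F to C spans 4 letter names, so the interval is some kind of fourth.
C#6 to F#6 is 5 semitones, which makes it a perfect fourth; the second version is lower, so the direction is down.
Checking another pair — Ab5 → Eb5 — gives the same interval.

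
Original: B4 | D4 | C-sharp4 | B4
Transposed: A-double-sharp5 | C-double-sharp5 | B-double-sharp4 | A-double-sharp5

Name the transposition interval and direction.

Take the first pair: B4 → A##5. B to A spans 7 letter names, so the interval is some kind of seventh.
B4 to A##5 is 12 semitones, which makes it an augmented seventh; the second version is higher, so the direction is up.
Checking another pair — B4 → A##5 — gives the same interval.

up an augmented seventh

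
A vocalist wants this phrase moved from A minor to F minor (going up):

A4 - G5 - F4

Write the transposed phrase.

F5 Eb6 Db5

A minor to F minor up is a minor sixth, so every note moves up by that interval.
A4 -> F5
G5 -> Eb6
F4 -> Db5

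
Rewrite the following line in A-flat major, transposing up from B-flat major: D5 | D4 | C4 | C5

C6 C5 Bb4 Bb5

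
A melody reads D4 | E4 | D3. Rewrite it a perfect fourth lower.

A3 B3 A2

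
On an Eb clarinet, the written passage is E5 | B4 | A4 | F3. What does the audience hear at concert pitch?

G5 D5 C5 Ab3

Written C4 on the Eb clarinet sounds as Eb4, a minor third higher; apply that shift to every note.
E5 gives G5
B4 gives D5
A4 gives C5
F3 gives Ab3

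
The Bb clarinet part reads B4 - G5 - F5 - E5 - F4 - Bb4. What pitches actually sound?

A4 F5 Eb5 D5 Eb4 Ab4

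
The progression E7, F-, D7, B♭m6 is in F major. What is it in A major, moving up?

G#7 A- F#7 Dm6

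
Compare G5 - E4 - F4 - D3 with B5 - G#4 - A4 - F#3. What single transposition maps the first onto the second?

From G5 to B5 is 3 letter names — a third of some quality.
G5 to B5 is 4 semitones, which makes it a major third; the second version is higher, so the direction is up.
Checking another pair — D3 → F#3 — gives the same interval.

up a major third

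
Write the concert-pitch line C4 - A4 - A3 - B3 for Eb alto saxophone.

The Eb alto saxophone sounds a major sixth below written, so the written part must be a major sixth above concert — transpose each note up.
C4 -> A4
A4 -> F#5
A3 -> F#4
B3 -> G#4

A4 F#5 F#4 G#4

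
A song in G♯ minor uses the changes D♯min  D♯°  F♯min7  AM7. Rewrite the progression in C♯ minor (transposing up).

G♯ minor up to C♯ minor is a perfect fourth; each chord root moves by that interval while the quality stays the same.
D♯min: root D♯ up a perfect fourth → G#, giving G#min.
D♯°: root D♯ up a perfect fourth → G#, giving G#°.
F♯min7: root F♯ up a perfect fourth → B, giving Bmin7.
AM7: root A up a perfect fourth → D, giving DM7.

G#min G#° Bmin7 DM7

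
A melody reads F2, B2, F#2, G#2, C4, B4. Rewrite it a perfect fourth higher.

F2 up a perfect fourth is Bb2.
B2: a fourth up reaches E, and 5 semitones makes it E3.
A perfect fourth up from F#2 gives B2.
G#2 up a perfect fourth is C#3.
C4 up a perfect fourth is F4.
A perfect fourth up from B4 gives E5.

Bb2 E3 B2 C#3 F4 E5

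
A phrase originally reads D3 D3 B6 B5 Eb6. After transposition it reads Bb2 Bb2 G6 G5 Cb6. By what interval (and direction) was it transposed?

Take the first pair: D3 → Bb2. D to B spans 3 letter names, so the interval is some kind of third.
Bb2 to D3 is 4 semitones, which makes it a major third; the second version is lower, so the direction is down.
Checking another pair — Eb6 → Cb6 — gives the same interval.

down a major third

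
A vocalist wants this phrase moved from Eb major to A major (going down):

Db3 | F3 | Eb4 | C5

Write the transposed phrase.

G2 B2 A3 F#4

From Eb down to A is a diminished fifth; apply that to each pitch.
Db3 → G2
F3 → B2
Eb4 → A3
C5 → F#4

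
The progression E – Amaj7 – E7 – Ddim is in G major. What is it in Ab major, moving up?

G major up to Ab major is a minor second; each chord root moves by that interval while the quality stays the same.
E: root E up a minor second → F, giving F.
Amaj7: root A up a minor second → Bb, giving Bbmaj7.
E7: root E up a minor second → F, giving F7.
Ddim: root D up a minor second → Eb, giving Ebdim.

F Bbmaj7 F7 Ebdim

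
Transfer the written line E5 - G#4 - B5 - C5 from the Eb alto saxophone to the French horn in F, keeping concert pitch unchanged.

D5 F#4 A5 Bb4

First find concert pitch: the Eb alto saxophone sounds a major sixth below written, so E5 G#4 B5 C5 sounds G4 B3 D5 Eb4.
Then write for French horn in F: it sounds a perfect fifth below written, so the part must be a perfect fifth above concert.
G4 → D5
B3 → F#4
D5 → A5
Eb4 → Bb4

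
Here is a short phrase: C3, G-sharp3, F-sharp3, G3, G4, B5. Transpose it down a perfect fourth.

C3 → G2
G#3 → D#3
F#3 → C#3
G3 → D3
G4 → D4
B5 → F#5

G2 D#3 C#3 D3 D4 F#5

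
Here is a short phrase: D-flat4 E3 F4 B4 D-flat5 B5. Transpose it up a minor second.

A minor second up from Db4 gives Ebb4.
E3: a second up reaches F, and 1 semitone makes it F3.
F4 up a minor second is Gb4.
B4 up a minor second is C5.
Db5: a second up reaches E, and 1 semitone makes it Ebb5.
B5 up a minor second is C6.

Ebb4 F3 Gb4 C5 Ebb5 C6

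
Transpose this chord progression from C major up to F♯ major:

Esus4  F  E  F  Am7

A#sus4 B A# B D#m7

C major up to F♯ major is an augmented fourth; each chord root moves by that interval while the quality stays the same.
Esus4: root E up an augmented fourth → A#, giving A#sus4.
F: root F up an augmented fourth → B, giving B.
E: root E up an augmented fourth → A#, giving A#.
F: root F up an augmented fourth → B, giving B.
Am7: root A up an augmented fourth → D#, giving D#m7.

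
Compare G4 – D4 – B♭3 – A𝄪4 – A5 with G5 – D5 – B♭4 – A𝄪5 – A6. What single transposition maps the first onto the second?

up a perfect octave

Take the first pair: G4 → G5. G to G spans 8 letter names, so the interval is some kind of octave.
G4 to G5 is 12 semitones, which makes it a perfect octave; the second version is higher, so the direction is up.
Checking another pair — A5 → A6 — gives the same interval.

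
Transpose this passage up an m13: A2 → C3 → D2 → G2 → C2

F4 Ab4 Bb3 Eb4 Ab3

A2 becomes F4
C3 becomes Ab4
D2 becomes Bb3
G2 becomes Eb4
C2 becomes Ab3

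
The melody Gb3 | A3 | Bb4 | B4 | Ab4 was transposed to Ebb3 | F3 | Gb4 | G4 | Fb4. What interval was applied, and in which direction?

down a major third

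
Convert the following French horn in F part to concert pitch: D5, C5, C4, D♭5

G4 F4 F3 Gb4

Written C4 on the French horn in F sounds as F3, a perfect fifth lower; apply that shift to every note.
D5 to G4
C5 to F4
C4 to F3
Db5 to Gb4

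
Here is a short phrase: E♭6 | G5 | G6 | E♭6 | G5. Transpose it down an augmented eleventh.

An augmented eleventh down from Eb6 gives Bbb4.
G5 down an augmented eleventh is Db4.
G6 down an augmented eleventh is Db5.
An augmented eleventh down from Eb6 gives Bbb4.
G5 down an augmented eleventh is Db4.

Bbb4 Db4 Db5 Bbb4 Db4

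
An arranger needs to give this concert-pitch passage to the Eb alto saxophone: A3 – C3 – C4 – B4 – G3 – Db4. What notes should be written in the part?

The Eb alto saxophone sounds a major sixth below written, so the written part must be a major sixth above concert — transpose each note up.
A3 → F#4
C3 → A3
C4 → A4
B4 → G#5
G3 → E4
Db4 → Bb4

F#4 A3 A4 G#5 E4 Bb4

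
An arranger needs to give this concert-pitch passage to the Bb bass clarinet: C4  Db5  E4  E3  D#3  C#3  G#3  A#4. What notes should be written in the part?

D5 Eb6 F#5 F#4 E#4 D#4 A#4 B#5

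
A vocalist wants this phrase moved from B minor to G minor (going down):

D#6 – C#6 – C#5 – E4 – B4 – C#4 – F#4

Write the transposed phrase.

B5 A5 A4 C4 G4 A3 D4

B minor to G minor down is a major third, so every note moves down by that interval.
D#6 -> B5
C#6 -> A5
C#5 -> A4
E4 -> C4
B4 -> G4
C#4 -> A3
F#4 -> D4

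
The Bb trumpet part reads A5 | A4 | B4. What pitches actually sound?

G5 G4 A4

Written C4 on the Bb trumpet sounds as Bb3, a major second lower; apply that shift to every note.
A5 -> G5
A4 -> G4
B4 -> A4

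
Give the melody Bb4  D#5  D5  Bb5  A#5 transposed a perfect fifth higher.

F5 A#5 A5 F6 E#6

Bb4 to F5
D#5 to A#5
D5 to A5
Bb5 to F6
A#5 to E#6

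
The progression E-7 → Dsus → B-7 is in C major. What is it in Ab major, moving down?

C-7 Bbsus G-7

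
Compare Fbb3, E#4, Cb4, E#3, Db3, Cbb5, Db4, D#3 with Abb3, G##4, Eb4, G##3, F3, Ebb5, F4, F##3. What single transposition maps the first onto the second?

From Fbb3 to Abb3 is 3 letter names — a third of some quality.
Fbb3 to Abb3 is 4 semitones, which makes it a major third; the second version is higher, so the direction is up.
Checking another pair — D#3 → F##3 — gives the same interval.

up a major third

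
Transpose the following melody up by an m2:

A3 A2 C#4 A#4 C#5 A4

Bb3 Bb2 D4 B4 D5 Bb4

A3 gives Bb3
A2 gives Bb2
C#4 gives D4
A#4 gives B4
C#5 gives D5
A4 gives Bb4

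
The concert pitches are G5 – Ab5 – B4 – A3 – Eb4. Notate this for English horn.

D6 Eb6 F#5 E4 Bb4

Written C4 sounds as F3 on the English horn, so concert pitches are written a perfect fifth up.
G5 -> D6
Ab5 -> Eb6
B4 -> F#5
A3 -> E4
Eb4 -> Bb4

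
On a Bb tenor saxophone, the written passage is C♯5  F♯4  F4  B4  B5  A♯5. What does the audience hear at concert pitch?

B3 E3 Eb3 A3 A4 G#4

Written C4 on the Bb tenor saxophone sounds as Bb2, a major ninth lower; apply that shift to every note.
C#5 to B3
F#4 to E3
F4 to Eb3
B4 to A3
B5 to A4
A#5 to G#4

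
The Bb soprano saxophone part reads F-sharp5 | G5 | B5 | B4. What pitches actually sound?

E5 F5 A5 A4

Written C4 on the Bb soprano saxophone sounds as Bb3, a major second lower; apply that shift to every note.
F#5 to E5
G5 to F5
B5 to A5
B4 to A4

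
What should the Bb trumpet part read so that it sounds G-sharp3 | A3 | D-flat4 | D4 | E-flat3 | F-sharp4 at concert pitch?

A#3 B3 Eb4 E4 F3 G#4

Written C4 sounds as Bb3 on the Bb trumpet, so concert pitches are written a major second up.
G#3 to A#3
A3 to B3
Db4 to Eb4
D4 to E4
Eb3 to F3
F#4 to G#4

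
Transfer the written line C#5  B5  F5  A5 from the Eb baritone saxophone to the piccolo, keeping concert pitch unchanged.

E2 D3 Ab2 C3

First find concert pitch: the Eb baritone saxophone sounds a major thirteenth below written, so C#5 B5 F5 A5 sounds E3 D4 Ab3 C4.
Then write for piccolo: it sounds a perfect octave above written, so the part must be a perfect octave below concert.
E3 → E2
D4 → D3
Ab3 → Ab2
C4 → C3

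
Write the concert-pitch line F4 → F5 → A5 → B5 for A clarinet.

Ab4 Ab5 C6 D6

Written C4 sounds as A3 on the A clarinet, so concert pitches are written a minor third up.
F4 to Ab4
F5 to Ab5
A5 to C6
B5 to D6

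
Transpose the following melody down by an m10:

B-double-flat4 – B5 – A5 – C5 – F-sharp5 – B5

Bbb4 to Gb3
B5 to G#4
A5 to F#4
C5 to A3
F#5 to D#4
B5 to G#4

Gb3 G#4 F#4 A3 D#4 G#4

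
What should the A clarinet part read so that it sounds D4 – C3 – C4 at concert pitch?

The A clarinet sounds a minor third below written, so the written part must be a minor third above concert — transpose each note up.
D4 gives F4
C3 gives Eb3
C4 gives Eb4

F4 Eb3 Eb4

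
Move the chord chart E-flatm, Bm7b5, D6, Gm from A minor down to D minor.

Abm Em7b5 G6 Cm

A minor down to D minor is a perfect fifth; each chord root moves by that interval while the quality stays the same.
E-flatm: root E-flat down a perfect fifth → Ab, giving Abm.
Bm7b5: root B down a perfect fifth → E, giving Em7b5.
D6: root D down a perfect fifth → G, giving G6.
Gm: root G down a perfect fifth → C, giving Cm.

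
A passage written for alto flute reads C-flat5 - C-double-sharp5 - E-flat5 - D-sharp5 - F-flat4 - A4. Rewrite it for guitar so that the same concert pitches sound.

First find concert pitch: the alto flute sounds a perfect fourth below written, so C-flat5 C-double-sharp5 E-flat5 D-sharp5 F-flat4 A4 sounds Gb4 G##4 Bb4 A#4 Cb4 E4.
Then write for guitar: it sounds a perfect octave below written, so the part must be a perfect octave above concert.
Gb4 → Gb5
G##4 → G##5
Bb4 → Bb5
A#4 → A#5
Cb4 → Cb5
E4 → E5

Gb5 G##5 Bb5 A#5 Cb5 E5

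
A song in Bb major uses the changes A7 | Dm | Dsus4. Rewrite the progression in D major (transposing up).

C#7 F#m F#sus4

Bb major up to D major is a major third; each chord root moves by that interval while the quality stays the same.
A7: root A up a major third → C#, giving C#7.
Dm: root D up a major third → F#, giving F#m.
Dsus4: root D up a major third → F#, giving F#sus4.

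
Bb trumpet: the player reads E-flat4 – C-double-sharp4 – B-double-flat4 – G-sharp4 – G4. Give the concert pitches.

Db4 B#3 Abb4 F#4 F4

The Bb trumpet sounds a major second below written, so transpose each written note down a major second.
Eb4 → Db4
C##4 → B#3
Bbb4 → Abb4
G#4 → F#4
G4 → F4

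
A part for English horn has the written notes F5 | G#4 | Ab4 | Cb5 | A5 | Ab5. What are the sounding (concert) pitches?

Bb4 C#4 Db4 Fb4 D5 Db5

The English horn sounds a perfect fifth below written, so transpose each written note down a perfect fifth.
F5 becomes Bb4
G#4 becomes C#4
Ab4 becomes Db4
Cb5 becomes Fb4
A5 becomes D5
Ab5 becomes Db5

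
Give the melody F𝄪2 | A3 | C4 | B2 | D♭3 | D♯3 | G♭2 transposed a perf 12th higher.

F##2 -> C##4
A3 -> E5
C4 -> G5
B2 -> F#4
Db3 -> Ab4
D#3 -> A#4
Gb2 -> Db4

C##4 E5 G5 F#4 Ab4 A#4 Db4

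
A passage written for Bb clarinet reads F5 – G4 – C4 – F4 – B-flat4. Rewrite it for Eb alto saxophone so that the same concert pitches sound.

C6 D5 G4 C5 F5

First find concert pitch: the Bb clarinet sounds a major second below written, so F5 G4 C4 F4 B-flat4 sounds Eb5 F4 Bb3 Eb4 Ab4.
Then write for Eb alto saxophone: it sounds a major sixth below written, so the part must be a major sixth above concert.
Eb5 → C6
F4 → D5
Bb3 → G4
Eb4 → C5
Ab4 → F5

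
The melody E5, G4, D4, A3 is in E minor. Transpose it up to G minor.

G5 Bb4 F4 C4

From E up to G is a minor third; apply that to each pitch.
E5 becomes G5
G4 becomes Bb4
D4 becomes F4
A3 becomes C4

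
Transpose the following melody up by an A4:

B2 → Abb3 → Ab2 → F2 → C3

E#3 Db4 D3 B2 F#3

An augmented fourth up from B2 gives E#3.
An augmented fourth up from Abb3 gives Db4.
An augmented fourth up from Ab2 gives D3.
F2: a fourth up reaches B, and 6 semitones makes it B2.
C3 up an augmented fourth is F#3.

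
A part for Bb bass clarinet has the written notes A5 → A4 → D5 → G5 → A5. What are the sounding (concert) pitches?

G4 G3 C4 F4 G4

Written C4 on the Bb bass clarinet sounds as Bb2, a major ninth lower; apply that shift to every note.
A5 gives G4
A4 gives G3
D5 gives C4
G5 gives F4
A5 gives G4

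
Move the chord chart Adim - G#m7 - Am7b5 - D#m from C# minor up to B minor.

Gdim F#m7 Gm7b5 C#m

C# minor up to B minor is a minor seventh; each chord root moves by that interval while the quality stays the same.
Adim: root A up a minor seventh → G, giving Gdim.
G#m7: root G# up a minor seventh → F#, giving F#m7.
Am7b5: root A up a minor seventh → G, giving Gm7b5.
D#m: root D# up a minor seventh → C#, giving C#m.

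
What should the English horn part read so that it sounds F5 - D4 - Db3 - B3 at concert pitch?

The English horn sounds a perfect fifth below written, so the written part must be a perfect fifth above concert — transpose each note up.
F5 to C6
D4 to A4
Db3 to Ab3
B3 to F#4

C6 A4 Ab3 F#4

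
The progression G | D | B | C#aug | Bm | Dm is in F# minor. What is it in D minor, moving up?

Eb Bb G Aaug Gm Bbm

F# minor up to D minor is a minor sixth; each chord root moves by that interval while the quality stays the same.
G: root G up a minor sixth → Eb, giving Eb.
D: root D up a minor sixth → Bb, giving Bb.
B: root B up a minor sixth → G, giving G.
C#aug: root C# up a minor sixth → A, giving Aaug.
Bm: root B up a minor sixth → G, giving Gm.
Dm: root D up a minor sixth → Bb, giving Bbm.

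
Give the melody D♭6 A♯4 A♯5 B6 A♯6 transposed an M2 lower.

Cb6 G#4 G#5 A6 G#6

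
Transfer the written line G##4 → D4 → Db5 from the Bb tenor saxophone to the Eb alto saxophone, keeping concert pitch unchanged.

D##4 A3 Ab4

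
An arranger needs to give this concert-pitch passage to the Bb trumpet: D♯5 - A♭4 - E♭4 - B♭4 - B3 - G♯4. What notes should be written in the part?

Written C4 sounds as Bb3 on the Bb trumpet, so concert pitches are written a major second up.
D#5 becomes E#5
Ab4 becomes Bb4
Eb4 becomes F4
Bb4 becomes C5
B3 becomes C#4
G#4 becomes A#4

E#5 Bb4 F4 C5 C#4 A#4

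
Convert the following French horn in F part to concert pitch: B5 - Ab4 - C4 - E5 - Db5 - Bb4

E5 Db4 F3 A4 Gb4 Eb4

Written C4 on the French horn in F sounds as F3, a perfect fifth lower; apply that shift to every note.
B5 gives E5
Ab4 gives Db4
C4 gives F3
E5 gives A4
Db5 gives Gb4
Bb4 gives Eb4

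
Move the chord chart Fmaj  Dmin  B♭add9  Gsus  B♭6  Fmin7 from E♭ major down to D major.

Emaj C#min Aadd9 F#sus A6 Emin7

E♭ major down to D major is a minor second; each chord root moves by that interval while the quality stays the same.
Fmaj: root F down a minor second → E, giving Emaj.
Dmin: root D down a minor second → C#, giving C#min.
B♭add9: root B♭ down a minor second → A, giving Aadd9.
Gsus: root G down a minor second → F#, giving F#sus.
B♭6: root B♭ down a minor second → A, giving A6.
Fmin7: root F down a minor second → E, giving Emin7.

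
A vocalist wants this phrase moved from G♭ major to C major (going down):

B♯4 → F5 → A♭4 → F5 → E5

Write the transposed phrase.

E##4 B4 D4 B4 A#4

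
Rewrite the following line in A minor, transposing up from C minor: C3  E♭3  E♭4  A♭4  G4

A3 C4 C5 F5 E5

C minor to A minor up is a major sixth, so every note moves up by that interval.
C3 becomes A3
Eb3 becomes C4
Eb4 becomes C5
Ab4 becomes F5
G4 becomes E5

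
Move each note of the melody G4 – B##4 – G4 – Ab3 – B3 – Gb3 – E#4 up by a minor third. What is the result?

A minor third up from G4 gives Bb4.
A minor third up from B##4 gives D##5.
G4 up a minor third is Bb4.
Ab3 up a minor third is Cb4.
B3 up a minor third is D4.
Gb3 up a minor third is Bbb3.
E#4 up a minor third is G#4.

Bb4 D##5 Bb4 Cb4 D4 Bbb3 G#4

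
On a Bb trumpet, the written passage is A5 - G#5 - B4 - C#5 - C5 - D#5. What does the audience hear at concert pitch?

G5 F#5 A4 B4 Bb4 C#5

The Bb trumpet sounds a major second below written, so transpose each written note down a major second.
A5 gives G5
G#5 gives F#5
B4 gives A4
C#5 gives B4
C5 gives Bb4
D#5 gives C#5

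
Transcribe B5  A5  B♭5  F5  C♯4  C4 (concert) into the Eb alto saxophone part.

G#6 F#6 G6 D6 A#4 A4

The Eb alto saxophone sounds a major sixth below written, so the written part must be a major sixth above concert — transpose each note up.
B5 -> G#6
A5 -> F#6
Bb5 -> G6
F5 -> D6
C#4 -> A#4
C4 -> A4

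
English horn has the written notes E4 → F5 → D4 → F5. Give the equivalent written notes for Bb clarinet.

B3 C5 A3 C5

First find concert pitch: the English horn sounds a perfect fifth below written, so E4 F5 D4 F5 sounds A3 Bb4 G3 Bb4.
Then write for Bb clarinet: it sounds a major second below written, so the part must be a major second above concert.
A3 → B3
Bb4 → C5
G3 → A3
Bb4 → C5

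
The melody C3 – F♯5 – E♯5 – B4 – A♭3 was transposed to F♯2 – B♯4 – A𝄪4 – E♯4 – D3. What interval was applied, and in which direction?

down a diminished fifth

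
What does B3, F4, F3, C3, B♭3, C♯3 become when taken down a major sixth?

D3 Ab3 Ab2 Eb2 Db3 E2

B3 becomes D3
F4 becomes Ab3
F3 becomes Ab2
C3 becomes Eb2
Bb3 becomes Db3
C#3 becomes E2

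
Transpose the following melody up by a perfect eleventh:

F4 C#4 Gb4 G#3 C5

Bb5 F#5 Cb6 C#5 F6

F4 → Bb5
C#4 → F#5
Gb4 → Cb6
G#3 → C#5
C5 → F6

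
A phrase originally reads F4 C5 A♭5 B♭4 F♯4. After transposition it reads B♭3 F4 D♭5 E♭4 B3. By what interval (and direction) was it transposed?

Take the first pair: F4 → Bb3. F to B spans 5 letter names, so the interval is some kind of fifth.
Bb3 to F4 is 7 semitones, which makes it a perfect fifth; the second version is lower, so the direction is down.
Checking another pair — F#4 → B3 — gives the same interval.

down a perfect fifth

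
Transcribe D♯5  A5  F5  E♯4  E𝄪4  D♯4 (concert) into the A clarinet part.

F#5 C6 Ab5 G#4 G##4 F#4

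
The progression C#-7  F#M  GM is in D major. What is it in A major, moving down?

G#-7 C#M DM

D major down to A major is a perfect fourth; each chord root moves by that interval while the quality stays the same.
C#-7: root C# down a perfect fourth → G#, giving G#-7.
F#M: root F# down a perfect fourth → C#, giving C#M.
GM: root G down a perfect fourth → D, giving DM.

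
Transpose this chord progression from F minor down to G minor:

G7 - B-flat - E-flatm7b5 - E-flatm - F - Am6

A7 C Fm7b5 Fm G Bm6

F minor down to G minor is a minor seventh; each chord root moves by that interval while the quality stays the same.
G7: root G down a minor seventh → A, giving A7.
B-flat: root B-flat down a minor seventh → C, giving C.
E-flatm7b5: root E-flat down a minor seventh → F, giving Fm7b5.
E-flatm: root E-flat down a minor seventh → F, giving Fm.
F: root F down a minor seventh → G, giving G.
Am6: root A down a minor seventh → B, giving Bm6.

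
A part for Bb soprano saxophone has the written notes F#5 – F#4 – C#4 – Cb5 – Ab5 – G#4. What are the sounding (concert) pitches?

Written C4 on the Bb soprano saxophone sounds as Bb3, a major second lower; apply that shift to every note.
F#5 becomes E5
F#4 becomes E4
C#4 becomes B3
Cb5 becomes Bbb4
Ab5 becomes Gb5
G#4 becomes F#4

E5 E4 B3 Bbb4 Gb5 F#4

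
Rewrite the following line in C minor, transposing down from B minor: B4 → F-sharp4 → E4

C4 G3 F3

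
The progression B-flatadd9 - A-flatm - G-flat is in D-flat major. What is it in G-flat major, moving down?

D-flat major down to G-flat major is a perfect fifth; each chord root moves by that interval while the quality stays the same.
B-flatadd9: root B-flat down a perfect fifth → Eb, giving Ebadd9.
A-flatm: root A-flat down a perfect fifth → Db, giving Dbm.
G-flat: root G-flat down a perfect fifth → Cb, giving Cb.

Ebadd9 Dbm Cb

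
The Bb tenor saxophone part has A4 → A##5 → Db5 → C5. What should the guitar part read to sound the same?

First find concert pitch: the Bb tenor saxophone sounds a major ninth below written, so A4 A##5 Db5 C5 sounds G3 G##4 Cb4 Bb3.
Then write for guitar: it sounds a perfect octave below written, so the part must be a perfect octave above concert.
G3 → G4
G##4 → G##5
Cb4 → Cb5
Bb3 → Bb4

G4 G##5 Cb5 Bb4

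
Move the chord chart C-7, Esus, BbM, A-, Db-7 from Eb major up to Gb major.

Eb major up to Gb major is a minor third; each chord root moves by that interval while the quality stays the same.
C-7: root C up a minor third → Eb, giving Eb-7.
Esus: root E up a minor third → G, giving Gsus.
BbM: root Bb up a minor third → Db, giving DbM.
A-: root A up a minor third → C, giving C-.
Db-7: root Db up a minor third → Fb, giving Fb-7.

Eb-7 Gsus DbM C- Fb-7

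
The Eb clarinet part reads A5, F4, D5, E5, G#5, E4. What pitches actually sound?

The Eb clarinet sounds a minor third above written, so transpose each written note up a minor third.
A5 becomes C6
F4 becomes Ab4
D5 becomes F5
E5 becomes G5
G#5 becomes B5
E4 becomes G4

C6 Ab4 F5 G5 B5 G4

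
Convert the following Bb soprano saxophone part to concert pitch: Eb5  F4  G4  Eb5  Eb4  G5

The Bb soprano saxophone sounds a major second below written, so transpose each written note down a major second.
Eb5 becomes Db5
F4 becomes Eb4
G4 becomes F4
Eb5 becomes Db5
Eb4 becomes Db4
G5 becomes F5

Db5 Eb4 F4 Db5 Db4 F5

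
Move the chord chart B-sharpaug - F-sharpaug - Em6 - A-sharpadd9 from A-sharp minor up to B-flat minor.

A-sharp minor up to B-flat minor is a diminished second; each chord root moves by that interval while the quality stays the same.
B-sharpaug: root B-sharp up a diminished second → C, giving Caug.
F-sharpaug: root F-sharp up a diminished second → Gb, giving Gbaug.
Em6: root E up a diminished second → Fb, giving Fbm6.
A-sharpadd9: root A-sharp up a diminished second → Bb, giving Bbadd9.

Caug Gbaug Fbm6 Bbadd9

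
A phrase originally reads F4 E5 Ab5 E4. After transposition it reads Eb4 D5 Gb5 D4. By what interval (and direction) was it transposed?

From F4 to Eb4 is 2 letter names — a second of some quality.
Eb4 to F4 is 2 semitones, which makes it a major second; the second version is lower, so the direction is down.
Checking another pair — E4 → D4 — gives the same interval.

down a major second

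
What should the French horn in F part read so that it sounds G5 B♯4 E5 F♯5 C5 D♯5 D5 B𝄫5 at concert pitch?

D6 F##5 B5 C#6 G5 A#5 A5 Fb6

The French horn in F sounds a perfect fifth below written, so the written part must be a perfect fifth above concert — transpose each note up.
G5 becomes D6
B#4 becomes F##5
E5 becomes B5
F#5 becomes C#6
C5 becomes G5
D#5 becomes A#5
D5 becomes A5
Bbb5 becomes Fb6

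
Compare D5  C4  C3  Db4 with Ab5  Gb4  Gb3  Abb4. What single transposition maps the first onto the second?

From D5 to Ab5 is 5 letter names — a fifth of some quality.
D5 to Ab5 is 6 semitones, which makes it a diminished fifth; the second version is higher, so the direction is up.
Checking another pair — Db4 → Abb4 — gives the same interval.

up a diminished fifth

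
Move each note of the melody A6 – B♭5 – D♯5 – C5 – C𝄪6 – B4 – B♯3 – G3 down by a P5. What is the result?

A perfect fifth down from A6 gives D6.
Bb5: a fifth down reaches E, and 7 semitones makes it Eb5.
D#5 down a perfect fifth is G#4.
A perfect fifth down from C5 gives F4.
C##6: a fifth down reaches F, and 7 semitones makes it F##5.
A perfect fifth down from B4 gives E4.
B#3 down a perfect fifth is E#3.
G3 down a perfect fifth is C3.

D6 Eb5 G#4 F4 F##5 E4 E#3 C3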